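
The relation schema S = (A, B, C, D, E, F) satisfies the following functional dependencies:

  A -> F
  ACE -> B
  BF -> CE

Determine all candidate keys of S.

{A, B, D}, {A, C, D, E}

Attributes A, D never appear on any right-hand side, so every candidate key must contain {A, D}.
{A, D}⁺ = {A, D, F}, which is not all of the schema, so we must add further attributes.
{A, B, D}⁺: A→F adds F; BF→CE adds C, E → {A, B, C, D, E, F}.
{A, C, D, E}⁺: A→F adds F; ACE→B adds B → {A, B, C, D, E, F}.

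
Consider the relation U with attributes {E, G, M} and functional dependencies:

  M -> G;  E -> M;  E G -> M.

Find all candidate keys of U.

{E}

Attribute E never appears on the right-hand side of any dependency, so E must belong to every candidate key.
{E}⁺ = {E, G, M}, which is all of the schema, so {E} is the only candidate key.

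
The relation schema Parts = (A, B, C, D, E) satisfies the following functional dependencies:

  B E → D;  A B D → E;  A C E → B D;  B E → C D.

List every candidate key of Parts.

Attribute A never appears on the right-hand side of any dependency, so A must belong to every candidate key.
{A}⁺ = {A}, which is not all of the schema, so we must add further attributes.
{A, B, D}⁺: ABD→E adds E; BE→CD adds C → {A, B, C, D, E}. Minimal: {B, D}⁺ = {B, D}; {A, D}⁺ = {A, D}; {A, B}⁺ = {A, B} — none reach the full schema.
{A, B, E}⁺: BE→D adds D; BE→CD adds C → {A, B, C, D, E}. Minimal: {B, E}⁺ = {B, C, D, E}; {A, E}⁺ = {A, E}; {A, B}⁺ = {A, B} — none reach the full schema.
{A, C, E}⁺: ACE→BD adds B, D → {A, B, C, D, E}. Minimal: {C, E}⁺ = {C, E}; {A, E}⁺ = {A, E}; {A, C}⁺ = {A, C} — none reach the full schema.

(A, B, D), (A, B, E), (A, C, E)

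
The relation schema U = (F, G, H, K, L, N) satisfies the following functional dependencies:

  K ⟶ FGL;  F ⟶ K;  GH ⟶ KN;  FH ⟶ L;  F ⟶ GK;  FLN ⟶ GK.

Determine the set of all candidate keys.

Attribute H never appears on the right-hand side of any dependency, so H must belong to every candidate key.
{H}⁺ = {H}, which is not all of the schema, so we must add further attributes.
{F, H}⁺: F→K adds K; FH→L adds L; F→GK adds G; GH→KN adds N → {F, G, H, K, L, N}.
{G, H}⁺: GH→KN adds K, N; K→FGL adds F, L → {F, G, H, K, L, N}.
{H, K}⁺: K→FGL adds F, G, L; GH→KN adds N → {F, G, H, K, L, N}.

FH, GH, HK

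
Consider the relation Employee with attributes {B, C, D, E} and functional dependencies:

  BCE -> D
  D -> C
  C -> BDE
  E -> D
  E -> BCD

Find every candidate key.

{C}; {D}; {E}

{C}⁺: C→BDE adds B, D, E → {B, C, D, E}.
{D}⁺: D→C adds C; C→BDE adds B, E → {B, C, D, E}.
{E}⁺: E→D adds D; E→BCD adds B, C → {B, C, D, E}.
Any other superkey contains one of these as a subset, so there are no further candidate keys.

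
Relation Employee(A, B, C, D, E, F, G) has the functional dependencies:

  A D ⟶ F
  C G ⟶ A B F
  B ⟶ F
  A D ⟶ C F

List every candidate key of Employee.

Attributes D, E, G never appear on any right-hand side, so every candidate key must contain {D, E, G}.
{D, E, G}⁺ = {D, E, G}, which is not all of the schema, so we must add further attributes.
{A, D, E, G}⁺: AD→F adds F; AD→CF adds C; CG→ABF adds B → {A, B, C, D, E, F, G}.
{C, D, E, G}⁺: CG→ABF adds A, B, F → {A, B, C, D, E, F, G}.
Any other superkey contains one of these as a subset, so there are no further candidate keys.

ADEG, CDEG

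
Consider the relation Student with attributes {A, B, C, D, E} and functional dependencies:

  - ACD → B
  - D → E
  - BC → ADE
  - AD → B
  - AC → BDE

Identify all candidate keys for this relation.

Attribute C never appears on the right-hand side of any dependency, so C must belong to every candidate key.
{C}⁺ = {C}, which is not all of the schema, so we must add further attributes.
{A, C}⁺: AC→BDE adds B, D, E → {A, B, C, D, E}. Minimal: {C}⁺ = {C}; {A}⁺ = {A} — none reach the full schema.
{B, C}⁺: BC→ADE adds A, D, E → {A, B, C, D, E}. Minimal: {C}⁺ = {C}; {B}⁺ = {B} — none reach the full schema.
Any other superkey contains one of these as a subset, so there are no further candidate keys.

AC; BC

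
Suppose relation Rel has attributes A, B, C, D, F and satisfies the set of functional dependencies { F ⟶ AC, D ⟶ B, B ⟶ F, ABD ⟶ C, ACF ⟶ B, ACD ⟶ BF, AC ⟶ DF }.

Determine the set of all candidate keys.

(B); (D); (F); (A, C)

{B}⁺: B→F adds F; F→AC adds A, C; AC→DF adds D → {A, B, C, D, F}.
{D}⁺: D→B adds B; B→F adds F; F→AC adds A, C → {A, B, C, D, F}.
{F}⁺: F→AC adds A, C; ACF→B adds B; AC→DF adds D → {A, B, C, D, F}.
{A, C}⁺: AC→DF adds D, F; D→B adds B → {A, B, C, D, F}. Minimal: {C}⁺ = {C}; {A}⁺ = {A} — none reach the full schema.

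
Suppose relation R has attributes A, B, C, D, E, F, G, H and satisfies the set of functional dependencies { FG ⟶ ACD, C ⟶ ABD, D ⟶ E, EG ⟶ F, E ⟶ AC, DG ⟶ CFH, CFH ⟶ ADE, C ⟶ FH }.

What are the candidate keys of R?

{C, G}, {D, G}, {E, G}, {F, G}

Attribute G never appears on the right-hand side of any dependency, so G must belong to every candidate key.
{G}⁺ = {G}, which is not all of the schema, so we must add further attributes.
{C, G}⁺: C→ABD adds A, B, D; D→E adds E; EG→F adds F; DG→CFH adds H → {A, B, C, D, E, F, G, H}. Minimal: {G}⁺ = {G}; {C}⁺ = {A, B, C, D, E, F, H} — none reach the full schema.
{D, G}⁺: D→E adds E; EG→F adds F; E→AC adds A, C; DG→CFH adds H; C→ABD adds B → {A, B, C, D, E, F, G, H}. Minimal: {G}⁺ = {G}; {D}⁺ = {A, B, C, D, E, F, H} — none reach the full schema.
{E, G}⁺: EG→F adds F; E→AC adds A, C; C→FH adds H; FG→ACD adds D; C→ABD adds B → {A, B, C, D, E, F, G, H}. Minimal: {G}⁺ = {G}; {E}⁺ = {A, B, C, D, E, F, H} — none reach the full schema.
{F, G}⁺: FG→ACD adds A, C, D; C→ABD adds B; D→E adds E; DG→CFH adds H → {A, B, C, D, E, F, G, H}. Minimal: {G}⁺ = {G}; {F}⁺ = {F} — none reach the full schema.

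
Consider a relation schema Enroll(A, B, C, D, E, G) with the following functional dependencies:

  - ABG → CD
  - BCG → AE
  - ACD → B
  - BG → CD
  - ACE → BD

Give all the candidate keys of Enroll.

{B, G}, {A, C, D, G}, {A, C, E, G}

Attribute G never appears on the right-hand side of any dependency, so G must belong to every candidate key.
{G}⁺ = {G}, which is not all of the schema, so we must add further attributes.
{B, G}⁺: BG→CD adds C, D; BCG→AE adds A, E → {A, B, C, D, E, G}.
{A, C, D, G}⁺: ACD→B adds B; BCG→AE adds E → {A, B, C, D, E, G}.
{A, C, E, G}⁺: ACE→BD adds B, D → {A, B, C, D, E, G}.
Any other superkey contains one of these as a subset, so there are no further candidate keys.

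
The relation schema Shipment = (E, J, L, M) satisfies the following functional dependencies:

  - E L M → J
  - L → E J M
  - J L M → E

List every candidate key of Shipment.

{L}

Attribute L never appears on the right-hand side of any dependency, so L must belong to every candidate key.
{L}⁺ = {E, J, L, M}, which is all of the schema, so {L} is the only candidate key.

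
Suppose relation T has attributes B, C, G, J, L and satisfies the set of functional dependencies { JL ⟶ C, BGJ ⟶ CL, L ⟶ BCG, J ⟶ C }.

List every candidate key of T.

JL, BGJ

Attribute J never appears on the right-hand side of any dependency, so J must belong to every candidate key.
{J}⁺ = {C, J}, which is not all of the schema, so we must add further attributes.
{J, L}⁺: JL→C adds C; L→BCG adds B, G → {B, C, G, J, L}. Minimal: {L}⁺ = {B, C, G, L}; {J}⁺ = {C, J} — none reach the full schema.
{B, G, J}⁺: BGJ→CL adds C, L → {B, C, G, J, L}. Minimal: {G, J}⁺ = {C, G, J}; {B, J}⁺ = {B, C, J}; {B, G}⁺ = {B, G} — none reach the full schema.
Any other superkey contains one of these as a subset, so there are no further candidate keys.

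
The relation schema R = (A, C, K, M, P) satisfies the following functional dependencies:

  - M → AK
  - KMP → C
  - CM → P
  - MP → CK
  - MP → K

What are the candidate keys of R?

Attribute M never appears on the right-hand side of any dependency, so M must belong to every candidate key.
{M}⁺ = {A, K, M}, which is not all of the schema, so we must add further attributes.
{C, M}⁺: M→AK adds A, K; CM→P adds P → {A, C, K, M, P}.
{M, P}⁺: M→AK adds A, K; KMP→C adds C → {A, C, K, M, P}.
Any other superkey contains one of these as a subset, so there are no further candidate keys.

{C, M}, {M, P}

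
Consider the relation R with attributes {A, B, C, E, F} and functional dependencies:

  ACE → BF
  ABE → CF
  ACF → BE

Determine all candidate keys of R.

{A, B, E}, {A, C, E}, {A, C, F}

Attribute A never appears on the right-hand side of any dependency, so A must belong to every candidate key.
{A}⁺ = {A}, which is not all of the schema, so we must add further attributes.
{A, B, E}⁺: ABE→CF adds C, F → {A, B, C, E, F}.
{A, C, E}⁺: ACE→BF adds B, F → {A, B, C, E, F}.
{A, C, F}⁺: ACF→BE adds B, E → {A, B, C, E, F}.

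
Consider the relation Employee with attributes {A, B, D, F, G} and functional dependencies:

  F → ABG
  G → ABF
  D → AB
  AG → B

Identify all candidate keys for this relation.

{D, F}, {D, G}

{D, F}⁺: F→ABG adds A, B, G → {A, B, D, F, G}.
{D, G}⁺: G→ABF adds A, B, F → {A, B, D, F, G}.
Any other superkey contains one of these as a subset, so there are no further candidate keys.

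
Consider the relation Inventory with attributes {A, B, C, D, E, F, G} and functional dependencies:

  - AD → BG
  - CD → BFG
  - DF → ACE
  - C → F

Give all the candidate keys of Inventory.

Attribute D never appears on the right-hand side of any dependency, so D must belong to every candidate key.
{D}⁺ = {D}, which is not all of the schema, so we must add further attributes.
{C, D}⁺: CD→BFG adds B, F, G; DF→ACE adds A, E → {A, B, C, D, E, F, G}.
{D, F}⁺: DF→ACE adds A, C, E; AD→BG adds B, G → {A, B, C, D, E, F, G}.

CD; DF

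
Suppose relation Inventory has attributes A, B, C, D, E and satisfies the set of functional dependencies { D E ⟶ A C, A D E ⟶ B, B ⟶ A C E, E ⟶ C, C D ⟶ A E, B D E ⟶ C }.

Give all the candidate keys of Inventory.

Attribute D never appears on the right-hand side of any dependency, so D must belong to every candidate key.
{D}⁺ = {D}, which is not all of the schema, so we must add further attributes.
{B, D}⁺: B→ACE adds A, C, E → {A, B, C, D, E}. Minimal: {D}⁺ = {D}; {B}⁺ = {A, B, C, E} — none reach the full schema.
{C, D}⁺: CD→AE adds A, E; ADE→B adds B → {A, B, C, D, E}. Minimal: {D}⁺ = {D}; {C}⁺ = {C} — none reach the full schema.
{D, E}⁺: DE→AC adds A, C; ADE→B adds B → {A, B, C, D, E}. Minimal: {E}⁺ = {C, E}; {D}⁺ = {D} — none reach the full schema.

{B, D}, {C, D}, {D, E}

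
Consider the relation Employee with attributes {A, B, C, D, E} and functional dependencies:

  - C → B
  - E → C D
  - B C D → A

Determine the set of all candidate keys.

Attribute E never appears on the right-hand side of any dependency, so E must belong to every candidate key.
{E}⁺ = {A, B, C, D, E}, which is all of the schema, so {E} is the only candidate key.

{E}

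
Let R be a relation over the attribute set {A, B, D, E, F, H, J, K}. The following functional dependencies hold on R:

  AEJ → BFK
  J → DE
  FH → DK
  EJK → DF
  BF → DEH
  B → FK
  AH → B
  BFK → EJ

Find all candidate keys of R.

Attribute A never appears on the right-hand side of any dependency, so A must belong to every candidate key.
{A}⁺ = {A}, which is not all of the schema, so we must add further attributes.
{A, B}⁺: B→FK adds F, K; BFK→EJ adds E, J; J→DE adds D; BF→DEH adds H → {A, B, D, E, F, H, J, K}. Minimal: {B}⁺ = {B, D, E, F, H, J, K}; {A}⁺ = {A} — none reach the full schema.
{A, H}⁺: AH→B adds B; B→FK adds F, K; BFK→EJ adds E, J; J→DE adds D → {A, B, D, E, F, H, J, K}. Minimal: {H}⁺ = {H}; {A}⁺ = {A} — none reach the full schema.
{A, J}⁺: J→DE adds D, E; AEJ→BFK adds B, F, K; BF→DEH adds H → {A, B, D, E, F, H, J, K}. Minimal: {J}⁺ = {D, E, J}; {A}⁺ = {A} — none reach the full schema.
Any other superkey contains one of these as a subset, so there are no further candidate keys.

(A, B), (A, H), (A, J)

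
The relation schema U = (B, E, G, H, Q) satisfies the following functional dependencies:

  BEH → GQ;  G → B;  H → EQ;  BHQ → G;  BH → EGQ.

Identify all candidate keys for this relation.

{B, H}⁺: H→EQ adds E, Q; BHQ→G adds G → {B, E, G, H, Q}. Minimal: {H}⁺ = {E, H, Q}; {B}⁺ = {B} — none reach the full schema.
{G, H}⁺: G→B adds B; H→EQ adds E, Q → {B, E, G, H, Q}. Minimal: {H}⁺ = {E, H, Q}; {G}⁺ = {B, G} — none reach the full schema.

{B, H}, {G, H}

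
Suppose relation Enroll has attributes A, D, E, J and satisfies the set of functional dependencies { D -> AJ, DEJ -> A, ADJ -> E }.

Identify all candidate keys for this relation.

Attribute D never appears on the right-hand side of any dependency, so D must belong to every candidate key.
{D}⁺ = {A, D, E, J}, which is all of the schema, so {D} is the only candidate key.

{D}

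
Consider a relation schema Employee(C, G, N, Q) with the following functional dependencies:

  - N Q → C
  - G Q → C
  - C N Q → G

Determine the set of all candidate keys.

{N, Q}⁺: NQ→C adds C; CNQ→G adds G → {C, G, N, Q}. Minimal: {Q}⁺ = {Q}; {N}⁺ = {N} — none reach the full schema.

(N, Q)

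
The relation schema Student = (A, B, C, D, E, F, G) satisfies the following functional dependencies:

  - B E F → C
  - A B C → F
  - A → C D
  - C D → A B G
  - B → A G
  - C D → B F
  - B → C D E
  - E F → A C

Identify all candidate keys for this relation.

{A}, {B}, {C, D}, {E, F}

{A}⁺: A→CD adds C, D; CD→ABG adds B, G; CD→BF adds F; B→CDE adds E → {A, B, C, D, E, F, G}.
{B}⁺: B→AG adds A, G; B→CDE adds C, D, E; ABC→F adds F → {A, B, C, D, E, F, G}.
{C, D}⁺: CD→ABG adds A, B, G; CD→BF adds F; B→CDE adds E → {A, B, C, D, E, F, G}.
{E, F}⁺: EF→AC adds A, C; A→CD adds D; CD→ABG adds B, G → {A, B, C, D, E, F, G}.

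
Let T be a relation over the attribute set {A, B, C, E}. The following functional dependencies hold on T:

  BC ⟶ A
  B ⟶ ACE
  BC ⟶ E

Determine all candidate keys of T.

{B}⁺: B→ACE adds A, C, E → {A, B, C, E}.

(B)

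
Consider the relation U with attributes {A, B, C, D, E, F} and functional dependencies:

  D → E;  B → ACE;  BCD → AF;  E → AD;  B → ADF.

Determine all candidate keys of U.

{B}

Attribute B never appears on the right-hand side of any dependency, so B must belong to every candidate key.
{B}⁺ = {A, B, C, D, E, F}, which is all of the schema, so {B} is the only candidate key.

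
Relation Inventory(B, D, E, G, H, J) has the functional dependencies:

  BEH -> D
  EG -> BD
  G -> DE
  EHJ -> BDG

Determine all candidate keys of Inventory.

{E, H, J}, {G, H, J}

Attributes H, J never appear on any right-hand side, so every candidate key must contain {H, J}.
{H, J}⁺ = {H, J}, which is not all of the schema, so we must add further attributes.
{E, H, J}⁺: EHJ→BDG adds B, D, G → {B, D, E, G, H, J}. Minimal: {H, J}⁺ = {H, J}; {E, J}⁺ = {E, J}; {E, H}⁺ = {E, H} — none reach the full schema.
{G, H, J}⁺: G→DE adds D, E; EHJ→BDG adds B → {B, D, E, G, H, J}. Minimal: {H, J}⁺ = {H, J}; {G, J}⁺ = {B, D, E, G, J}; {G, H}⁺ = {B, D, E, G, H} — none reach the full schema.
Any other superkey contains one of these as a subset, so there are no further candidate keys.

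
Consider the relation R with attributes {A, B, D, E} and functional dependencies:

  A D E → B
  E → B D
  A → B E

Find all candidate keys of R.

(A)

Attribute A never appears on the right-hand side of any dependency, so A must belong to every candidate key.
{A}⁺ = {A, B, D, E}, which is all of the schema, so {A} is the only candidate key.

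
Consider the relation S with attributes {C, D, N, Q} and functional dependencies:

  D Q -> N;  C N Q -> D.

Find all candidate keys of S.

{C, D, Q}; {C, N, Q}

Attributes C, Q never appear on any right-hand side, so every candidate key must contain {C, Q}.
{C, Q}⁺ = {C, Q}, which is not all of the schema, so we must add further attributes.
{C, D, Q}⁺: DQ→N adds N → {C, D, N, Q}.
{C, N, Q}⁺: CNQ→D adds D → {C, D, N, Q}.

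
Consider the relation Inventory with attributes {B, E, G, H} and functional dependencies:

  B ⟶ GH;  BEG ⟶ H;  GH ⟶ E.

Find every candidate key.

Attribute B never appears on the right-hand side of any dependency, so B must belong to every candidate key.
{B}⁺ = {B, E, G, H}, which is all of the schema, so {B} is the only candidate key.

{B}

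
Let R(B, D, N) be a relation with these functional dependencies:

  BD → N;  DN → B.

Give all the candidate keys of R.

{B, D}, {D, N}

Attribute D never appears on the right-hand side of any dependency, so D must belong to every candidate key.
{D}⁺ = {D}, which is not all of the schema, so we must add further attributes.
{B, D}⁺: BD→N adds N → {B, D, N}. Minimal: {D}⁺ = {D}; {B}⁺ = {B} — none reach the full schema.
{D, N}⁺: DN→B adds B → {B, D, N}. Minimal: {N}⁺ = {N}; {D}⁺ = {D} — none reach the full schema.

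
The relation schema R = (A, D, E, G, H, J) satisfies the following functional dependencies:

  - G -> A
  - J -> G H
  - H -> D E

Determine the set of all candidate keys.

J

Attribute J never appears on the right-hand side of any dependency, so J must belong to every candidate key.
{J}⁺ = {A, D, E, G, H, J}, which is all of the schema, so {J} is the only candidate key.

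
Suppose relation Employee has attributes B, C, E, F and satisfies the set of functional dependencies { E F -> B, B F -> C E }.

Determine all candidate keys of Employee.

Attribute F never appears on the right-hand side of any dependency, so F must belong to every candidate key.
{F}⁺ = {F}, which is not all of the schema, so we must add further attributes.
{B, F}⁺: BF→CE adds C, E → {B, C, E, F}.
{E, F}⁺: EF→B adds B; BF→CE adds C → {B, C, E, F}.
Any other superkey contains one of these as a subset, so there are no further candidate keys.

{B, F}, {E, F}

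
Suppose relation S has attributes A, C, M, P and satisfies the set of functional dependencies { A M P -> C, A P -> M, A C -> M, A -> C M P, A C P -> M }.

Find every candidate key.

{A}

Attribute A never appears on the right-hand side of any dependency, so A must belong to every candidate key.
{A}⁺ = {A, C, M, P}, which is all of the schema, so {A} is the only candidate key.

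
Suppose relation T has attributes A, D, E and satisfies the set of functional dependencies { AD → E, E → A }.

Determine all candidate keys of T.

AD, DE

Attribute D never appears on the right-hand side of any dependency, so D must belong to every candidate key.
{D}⁺ = {D}, which is not all of the schema, so we must add further attributes.
{A, D}⁺: AD→E adds E → {A, D, E}.
{D, E}⁺: E→A adds A → {A, D, E}.
Any other superkey contains one of these as a subset, so there are no further candidate keys.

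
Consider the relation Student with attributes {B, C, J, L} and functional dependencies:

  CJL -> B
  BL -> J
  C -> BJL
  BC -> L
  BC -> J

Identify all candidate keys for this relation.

(C)

Attribute C never appears on the right-hand side of any dependency, so C must belong to every candidate key.
{C}⁺ = {B, C, J, L}, which is all of the schema, so {C} is the only candidate key.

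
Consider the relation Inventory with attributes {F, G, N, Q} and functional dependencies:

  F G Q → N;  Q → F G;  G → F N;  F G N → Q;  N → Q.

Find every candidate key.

{G}, {N}, {Q}

{G}⁺: G→FN adds F, N; FGN→Q adds Q → {F, G, N, Q}.
{N}⁺: N→Q adds Q; Q→FG adds F, G → {F, G, N, Q}.
{Q}⁺: Q→FG adds F, G; G→FN adds N → {F, G, N, Q}.
Any other superkey contains one of these as a subset, so there are no further candidate keys.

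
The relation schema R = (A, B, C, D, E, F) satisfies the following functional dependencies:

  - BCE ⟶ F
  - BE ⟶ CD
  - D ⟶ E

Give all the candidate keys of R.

{A, B, D}, {A, B, E}

Attributes A, B never appear on any right-hand side, so every candidate key must contain {A, B}.
{A, B}⁺ = {A, B}, which is not all of the schema, so we must add further attributes.
{A, B, D}⁺: D→E adds E; BE→CD adds C; BCE→F adds F → {A, B, C, D, E, F}. Minimal: {B, D}⁺ = {B, C, D, E, F}; {A, D}⁺ = {A, D, E}; {A, B}⁺ = {A, B} — none reach the full schema.
{A, B, E}⁺: BE→CD adds C, D; BCE→F adds F → {A, B, C, D, E, F}. Minimal: {B, E}⁺ = {B, C, D, E, F}; {A, E}⁺ = {A, E}; {A, B}⁺ = {A, B} — none reach the full schema.
Any other superkey contains one of these as a subset, so there are no further candidate keys.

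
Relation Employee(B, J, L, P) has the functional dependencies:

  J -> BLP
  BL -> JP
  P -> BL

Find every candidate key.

{J}⁺: J→BLP adds B, L, P → {B, J, L, P}.
{P}⁺: P→BL adds B, L; BL→JP adds J → {B, J, L, P}.
{B, L}⁺: BL→JP adds J, P → {B, J, L, P}. Minimal: {L}⁺ = {L}; {B}⁺ = {B} — none reach the full schema.

J, P, BL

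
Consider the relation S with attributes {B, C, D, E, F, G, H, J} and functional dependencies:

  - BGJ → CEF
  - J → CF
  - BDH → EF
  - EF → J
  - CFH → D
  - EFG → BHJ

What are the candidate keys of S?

{B, G, J}⁺: BGJ→CEF adds C, E, F; EFG→BHJ adds H; CFH→D adds D → {B, C, D, E, F, G, H, J}.
{E, F, G}⁺: EF→J adds J; EFG→BHJ adds B, H; BGJ→CEF adds C; CFH→D adds D → {B, C, D, E, F, G, H, J}.
{E, G, J}⁺: J→CF adds C, F; EFG→BHJ adds B, H; CFH→D adds D → {B, C, D, E, F, G, H, J}.
{B, D, G, H}⁺: BDH→EF adds E, F; EF→J adds J; BGJ→CEF adds C → {B, C, D, E, F, G, H, J}.
{B, C, F, G, H}⁺: CFH→D adds D; BDH→EF adds E; EF→J adds J → {B, C, D, E, F, G, H, J}.
Any other superkey contains one of these as a subset, so there are no further candidate keys.

{B, G, J}; {E, F, G}; {E, G, J}; {B, D, G, H}; {B, C, F, G, H}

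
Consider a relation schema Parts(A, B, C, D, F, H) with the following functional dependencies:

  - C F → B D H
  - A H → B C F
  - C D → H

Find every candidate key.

AH, ACD, ACF

{A, H}⁺: AH→BCF adds B, C, F; CF→BDH adds D → {A, B, C, D, F, H}. Minimal: {H}⁺ = {H}; {A}⁺ = {A} — none reach the full schema.
{A, C, D}⁺: CD→H adds H; AH→BCF adds B, F → {A, B, C, D, F, H}. Minimal: {C, D}⁺ = {C, D, H}; {A, D}⁺ = {A, D}; {A, C}⁺ = {A, C} — none reach the full schema.
{A, C, F}⁺: CF→BDH adds B, D, H → {A, B, C, D, F, H}. Minimal: {C, F}⁺ = {B, C, D, F, H}; {A, F}⁺ = {A, F}; {A, C}⁺ = {A, C} — none reach the full schema.
Any other superkey contains one of these as a subset, so there are no further candidate keys.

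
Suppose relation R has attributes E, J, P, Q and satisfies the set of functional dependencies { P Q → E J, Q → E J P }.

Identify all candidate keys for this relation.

{Q}

Attribute Q never appears on the right-hand side of any dependency, so Q must belong to every candidate key.
{Q}⁺ = {E, J, P, Q}, which is all of the schema, so {Q} is the only candidate key.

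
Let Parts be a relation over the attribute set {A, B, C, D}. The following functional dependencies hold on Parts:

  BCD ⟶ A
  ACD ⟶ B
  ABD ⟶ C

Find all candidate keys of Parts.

Attribute D never appears on the right-hand side of any dependency, so D must belong to every candidate key.
{D}⁺ = {D}, which is not all of the schema, so we must add further attributes.
{A, B, D}⁺: ABD→C adds C → {A, B, C, D}.
{A, C, D}⁺: ACD→B adds B → {A, B, C, D}.
{B, C, D}⁺: BCD→A adds A → {A, B, C, D}.
Any other superkey contains one of these as a subset, so there are no further candidate keys.

{A, B, D}; {A, C, D}; {B, C, D}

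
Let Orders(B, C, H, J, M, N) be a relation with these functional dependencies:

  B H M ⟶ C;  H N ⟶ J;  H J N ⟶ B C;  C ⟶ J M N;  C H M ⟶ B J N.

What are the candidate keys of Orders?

CH; HN; BHM

Attribute H never appears on the right-hand side of any dependency, so H must belong to every candidate key.
{H}⁺ = {H}, which is not all of the schema, so we must add further attributes.
{C, H}⁺: C→JMN adds J, M, N; CHM→BJN adds B → {B, C, H, J, M, N}. Minimal: {H}⁺ = {H}; {C}⁺ = {C, J, M, N} — none reach the full schema.
{H, N}⁺: HN→J adds J; HJN→BC adds B, C; C→JMN adds M → {B, C, H, J, M, N}. Minimal: {N}⁺ = {N}; {H}⁺ = {H} — none reach the full schema.
{B, H, M}⁺: BHM→C adds C; C→JMN adds J, N → {B, C, H, J, M, N}. Minimal: {H, M}⁺ = {H, M}; {B, M}⁺ = {B, M}; {B, H}⁺ = {B, H} — none reach the full schema.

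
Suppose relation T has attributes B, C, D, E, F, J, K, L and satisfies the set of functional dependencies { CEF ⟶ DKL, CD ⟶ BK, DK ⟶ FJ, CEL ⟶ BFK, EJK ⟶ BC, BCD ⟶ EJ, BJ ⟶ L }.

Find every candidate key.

{C, D}⁺: CD→BK adds B, K; DK→FJ adds F, J; BCD→EJ adds E; BJ→L adds L → {B, C, D, E, F, J, K, L}. Minimal: {D}⁺ = {D}; {C}⁺ = {C} — none reach the full schema.
{C, E, F}⁺: CEF→DKL adds D, K, L; CD→BK adds B; DK→FJ adds J → {B, C, D, E, F, J, K, L}. Minimal: {E, F}⁺ = {E, F}; {C, F}⁺ = {C, F}; {C, E}⁺ = {C, E} — none reach the full schema.
{C, E, L}⁺: CEL→BFK adds B, F, K; CEF→DKL adds D; DK→FJ adds J → {B, C, D, E, F, J, K, L}. Minimal: {E, L}⁺ = {E, L}; {C, L}⁺ = {C, L}; {C, E}⁺ = {C, E} — none reach the full schema.
{D, E, K}⁺: DK→FJ adds F, J; EJK→BC adds B, C; BJ→L adds L → {B, C, D, E, F, J, K, L}. Minimal: {E, K}⁺ = {E, K}; {D, K}⁺ = {D, F, J, K}; {D, E}⁺ = {D, E} — none reach the full schema.
{E, J, K}⁺: EJK→BC adds B, C; BJ→L adds L; CEL→BFK adds F; CEF→DKL adds D → {B, C, D, E, F, J, K, L}. Minimal: {J, K}⁺ = {J, K}; {E, K}⁺ = {E, K}; {E, J}⁺ = {E, J} — none reach the full schema.
{B, C, E, J}⁺: BJ→L adds L; CEL→BFK adds F, K; CEF→DKL adds D → {B, C, D, E, F, J, K, L}. Minimal: {C, E, J}⁺ = {C, E, J}; {B, E, J}⁺ = {B, E, J, L}; {B, C, J}⁺ = {B, C, J, L}; … — none reach the full schema.
Any other superkey contains one of these as a subset, so there are no further candidate keys.

{C, D}, {C, E, F}, {C, E, L}, {D, E, K}, {E, J, K}, {B, C, E, J}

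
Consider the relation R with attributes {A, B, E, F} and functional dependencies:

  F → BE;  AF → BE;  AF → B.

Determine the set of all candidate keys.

{A, F}

Attributes A, F never appear on any right-hand side, so every candidate key must contain {A, F}.
{A, F}⁺ = {A, B, E, F}, which is all of the schema, so {A, F} is the only candidate key.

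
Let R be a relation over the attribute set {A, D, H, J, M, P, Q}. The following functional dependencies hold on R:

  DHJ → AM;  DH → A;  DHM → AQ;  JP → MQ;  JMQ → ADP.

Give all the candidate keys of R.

{D, H, J}; {H, J, P}; {H, J, M, Q}

Attributes H, J never appear on any right-hand side, so every candidate key must contain {H, J}.
{H, J}⁺ = {H, J}, which is not all of the schema, so we must add further attributes.
{D, H, J}⁺: DHJ→AM adds A, M; DHM→AQ adds Q; JMQ→ADP adds P → {A, D, H, J, M, P, Q}.
{H, J, P}⁺: JP→MQ adds M, Q; JMQ→ADP adds A, D → {A, D, H, J, M, P, Q}.
{H, J, M, Q}⁺: JMQ→ADP adds A, D, P → {A, D, H, J, M, P, Q}.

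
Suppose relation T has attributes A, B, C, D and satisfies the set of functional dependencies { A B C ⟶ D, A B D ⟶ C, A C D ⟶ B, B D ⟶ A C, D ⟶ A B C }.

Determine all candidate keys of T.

D, ABC

{D}⁺: D→ABC adds A, B, C → {A, B, C, D}.
{A, B, C}⁺: ABC→D adds D → {A, B, C, D}.
Any other superkey contains one of these as a subset, so there are no further candidate keys.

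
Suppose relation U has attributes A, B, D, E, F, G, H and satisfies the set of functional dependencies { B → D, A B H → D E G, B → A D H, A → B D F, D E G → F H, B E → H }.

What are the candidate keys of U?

{A}⁺: A→BDF adds B, D, F; B→ADH adds H; ABH→DEG adds E, G → {A, B, D, E, F, G, H}.
{B}⁺: B→D adds D; B→ADH adds A, H; A→BDF adds F; ABH→DEG adds E, G → {A, B, D, E, F, G, H}.

{A}, {B}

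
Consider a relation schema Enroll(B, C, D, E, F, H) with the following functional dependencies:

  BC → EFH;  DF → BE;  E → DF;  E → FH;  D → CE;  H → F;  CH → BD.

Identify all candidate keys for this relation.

{D}⁺: D→CE adds C, E; E→DF adds F; E→FH adds H; CH→BD adds B → {B, C, D, E, F, H}.
{E}⁺: E→DF adds D, F; E→FH adds H; D→CE adds C; CH→BD adds B → {B, C, D, E, F, H}.
{B, C}⁺: BC→EFH adds E, F, H; E→DF adds D → {B, C, D, E, F, H}. Minimal: {C}⁺ = {C}; {B}⁺ = {B} — none reach the full schema.
{C, H}⁺: H→F adds F; CH→BD adds B, D; BC→EFH adds E → {B, C, D, E, F, H}. Minimal: {H}⁺ = {F, H}; {C}⁺ = {C} — none reach the full schema.

D, E, BC, CH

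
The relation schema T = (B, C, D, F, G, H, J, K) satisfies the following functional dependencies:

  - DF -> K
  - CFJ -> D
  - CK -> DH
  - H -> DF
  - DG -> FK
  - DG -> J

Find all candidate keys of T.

{B, C, D, G}, {B, C, G, H}, {B, C, G, K}, {B, C, F, G, J}

Attributes B, C, G never appear on any right-hand side, so every candidate key must contain {B, C, G}.
{B, C, G}⁺ = {B, C, G}, which is not all of the schema, so we must add further attributes.
{B, C, D, G}⁺: DG→FK adds F, K; DG→J adds J; CK→DH adds H → {B, C, D, F, G, H, J, K}. Minimal: {C, D, G}⁺ = {C, D, F, G, H, J, K}; {B, D, G}⁺ = {B, D, F, G, J, K}; {B, C, G}⁺ = {B, C, G}; … — none reach the full schema.
{B, C, G, H}⁺: H→DF adds D, F; DG→FK adds K; DG→J adds J → {B, C, D, F, G, H, J, K}. Minimal: {C, G, H}⁺ = {C, D, F, G, H, J, K}; {B, G, H}⁺ = {B, D, F, G, H, J, K}; {B, C, H}⁺ = {B, C, D, F, H, K}; … — none reach the full schema.
{B, C, G, K}⁺: CK→DH adds D, H; H→DF adds F; DG→J adds J → {B, C, D, F, G, H, J, K}. Minimal: {C, G, K}⁺ = {C, D, F, G, H, J, K}; {B, G, K}⁺ = {B, G, K}; {B, C, K}⁺ = {B, C, D, F, H, K}; … — none reach the full schema.
{B, C, F, G, J}⁺: CFJ→D adds D; DG→FK adds K; CK→DH adds H → {B, C, D, F, G, H, J, K}. Minimal: {C, F, G, J}⁺ = {C, D, F, G, H, J, K}; {B, F, G, J}⁺ = {B, F, G, J}; {B, C, G, J}⁺ = {B, C, G, J}; … — none reach the full schema.
Any other superkey contains one of these as a subset, so there are no further candidate keys.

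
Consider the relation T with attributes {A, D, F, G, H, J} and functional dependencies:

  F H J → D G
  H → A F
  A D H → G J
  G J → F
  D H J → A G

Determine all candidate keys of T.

{D, H}⁺: H→AF adds A, F; ADH→GJ adds G, J → {A, D, F, G, H, J}. Minimal: {H}⁺ = {A, F, H}; {D}⁺ = {D} — none reach the full schema.
{H, J}⁺: H→AF adds A, F; FHJ→DG adds D, G → {A, D, F, G, H, J}. Minimal: {J}⁺ = {J}; {H}⁺ = {A, F, H} — none reach the full schema.

{D, H}, {H, J}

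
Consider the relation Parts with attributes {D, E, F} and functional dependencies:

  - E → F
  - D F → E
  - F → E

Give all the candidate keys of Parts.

DE; DF

Attribute D never appears on the right-hand side of any dependency, so D must belong to every candidate key.
{D}⁺ = {D}, which is not all of the schema, so we must add further attributes.
{D, E}⁺: E→F adds F → {D, E, F}. Minimal: {E}⁺ = {E, F}; {D}⁺ = {D} — none reach the full schema.
{D, F}⁺: DF→E adds E → {D, E, F}. Minimal: {F}⁺ = {E, F}; {D}⁺ = {D} — none reach the full schema.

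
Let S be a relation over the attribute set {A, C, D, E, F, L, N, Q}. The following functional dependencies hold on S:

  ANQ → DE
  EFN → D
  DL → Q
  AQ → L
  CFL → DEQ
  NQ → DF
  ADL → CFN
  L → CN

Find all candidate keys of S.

(A, Q), (A, D, L), (A, F, L)

Attribute A never appears on the right-hand side of any dependency, so A must belong to every candidate key.
{A}⁺ = {A}, which is not all of the schema, so we must add further attributes.
{A, Q}⁺: AQ→L adds L; L→CN adds C, N; ANQ→DE adds D, E; NQ→DF adds F → {A, C, D, E, F, L, N, Q}. Minimal: {Q}⁺ = {Q}; {A}⁺ = {A} — none reach the full schema.
{A, D, L}⁺: DL→Q adds Q; ADL→CFN adds C, F, N; ANQ→DE adds E → {A, C, D, E, F, L, N, Q}. Minimal: {D, L}⁺ = {C, D, E, F, L, N, Q}; {A, L}⁺ = {A, C, L, N}; {A, D}⁺ = {A, D} — none reach the full schema.
{A, F, L}⁺: L→CN adds C, N; CFL→DEQ adds D, E, Q → {A, C, D, E, F, L, N, Q}. Minimal: {F, L}⁺ = {C, D, E, F, L, N, Q}; {A, L}⁺ = {A, C, L, N}; {A, F}⁺ = {A, F} — none reach the full schema.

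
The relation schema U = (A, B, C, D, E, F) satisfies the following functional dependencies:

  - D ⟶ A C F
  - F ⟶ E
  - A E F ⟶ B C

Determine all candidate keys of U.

Attribute D never appears on the right-hand side of any dependency, so D must belong to every candidate key.
{D}⁺ = {A, B, C, D, E, F}, which is all of the schema, so {D} is the only candidate key.

{D}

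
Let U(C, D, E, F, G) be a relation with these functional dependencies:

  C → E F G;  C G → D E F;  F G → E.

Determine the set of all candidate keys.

Attribute C never appears on the right-hand side of any dependency, so C must belong to every candidate key.
{C}⁺ = {C, D, E, F, G}, which is all of the schema, so {C} is the only candidate key.

{C}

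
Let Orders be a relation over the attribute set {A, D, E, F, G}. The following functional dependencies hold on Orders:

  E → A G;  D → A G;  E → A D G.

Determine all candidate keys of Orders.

{E, F}

{E, F}⁺: E→AG adds A, G; E→ADG adds D → {A, D, E, F, G}. Minimal: {F}⁺ = {F}; {E}⁺ = {A, D, E, G} — none reach the full schema.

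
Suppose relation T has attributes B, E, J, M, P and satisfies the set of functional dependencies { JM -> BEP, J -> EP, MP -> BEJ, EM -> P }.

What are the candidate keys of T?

Attribute M never appears on the right-hand side of any dependency, so M must belong to every candidate key.
{M}⁺ = {M}, which is not all of the schema, so we must add further attributes.
{E, M}⁺: EM→P adds P; MP→BEJ adds B, J → {B, E, J, M, P}. Minimal: {M}⁺ = {M}; {E}⁺ = {E} — none reach the full schema.
{J, M}⁺: JM→BEP adds B, E, P → {B, E, J, M, P}. Minimal: {M}⁺ = {M}; {J}⁺ = {E, J, P} — none reach the full schema.
{M, P}⁺: MP→BEJ adds B, E, J → {B, E, J, M, P}. Minimal: {P}⁺ = {P}; {M}⁺ = {M} — none reach the full schema.

EM; JM; MP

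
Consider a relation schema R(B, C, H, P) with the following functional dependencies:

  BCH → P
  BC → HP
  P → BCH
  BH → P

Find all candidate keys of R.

P, BC, BH

{P}⁺: P→BCH adds B, C, H → {B, C, H, P}.
{B, C}⁺: BC→HP adds H, P → {B, C, H, P}.
{B, H}⁺: BH→P adds P; P→BCH adds C → {B, C, H, P}.
Any other superkey contains one of these as a subset, so there are no further candidate keys.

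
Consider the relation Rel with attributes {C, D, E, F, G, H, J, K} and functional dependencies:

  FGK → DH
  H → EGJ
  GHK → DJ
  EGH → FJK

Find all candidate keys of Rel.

{C, H}, {C, F, G, K}

Attribute C never appears on the right-hand side of any dependency, so C must belong to every candidate key.
{C}⁺ = {C}, which is not all of the schema, so we must add further attributes.
{C, H}⁺: H→EGJ adds E, G, J; EGH→FJK adds F, K; FGK→DH adds D → {C, D, E, F, G, H, J, K}. Minimal: {H}⁺ = {D, E, F, G, H, J, K}; {C}⁺ = {C} — none reach the full schema.
{C, F, G, K}⁺: FGK→DH adds D, H; H→EGJ adds E, J → {C, D, E, F, G, H, J, K}. Minimal: {F, G, K}⁺ = {D, E, F, G, H, J, K}; {C, G, K}⁺ = {C, G, K}; {C, F, K}⁺ = {C, F, K}; … — none reach the full schema.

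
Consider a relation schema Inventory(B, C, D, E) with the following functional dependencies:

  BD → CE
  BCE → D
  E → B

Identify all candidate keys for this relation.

BD; CE; DE

{B, D}⁺: BD→CE adds C, E → {B, C, D, E}.
{C, E}⁺: E→B adds B; BCE→D adds D → {B, C, D, E}.
{D, E}⁺: E→B adds B; BD→CE adds C → {B, C, D, E}.
Any other superkey contains one of these as a subset, so there are no further candidate keys.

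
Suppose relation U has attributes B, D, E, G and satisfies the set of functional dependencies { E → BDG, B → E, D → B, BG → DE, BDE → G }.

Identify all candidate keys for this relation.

{B}, {D}, {E}

{B}⁺: B→E adds E; E→BDG adds D, G → {B, D, E, G}.
{D}⁺: D→B adds B; B→E adds E; BDE→G adds G → {B, D, E, G}.
{E}⁺: E→BDG adds B, D, G → {B, D, E, G}.
Any other superkey contains one of these as a subset, so there are no further candidate keys.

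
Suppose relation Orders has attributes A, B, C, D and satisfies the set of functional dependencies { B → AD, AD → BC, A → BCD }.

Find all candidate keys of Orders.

A, B

{A}⁺: A→BCD adds B, C, D → {A, B, C, D}.
{B}⁺: B→AD adds A, D; AD→BC adds C → {A, B, C, D}.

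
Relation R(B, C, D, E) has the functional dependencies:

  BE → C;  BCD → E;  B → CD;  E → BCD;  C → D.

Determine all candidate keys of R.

{B}⁺: B→CD adds C, D; BCD→E adds E → {B, C, D, E}.
{E}⁺: E→BCD adds B, C, D → {B, C, D, E}.

{B}; {E}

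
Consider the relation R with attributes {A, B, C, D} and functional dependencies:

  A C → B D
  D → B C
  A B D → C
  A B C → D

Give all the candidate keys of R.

{A, C}; {A, D}

Attribute A never appears on the right-hand side of any dependency, so A must belong to every candidate key.
{A}⁺ = {A}, which is not all of the schema, so we must add further attributes.
{A, C}⁺: AC→BD adds B, D → {A, B, C, D}. Minimal: {C}⁺ = {C}; {A}⁺ = {A} — none reach the full schema.
{A, D}⁺: D→BC adds B, C → {A, B, C, D}. Minimal: {D}⁺ = {B, C, D}; {A}⁺ = {A} — none reach the full schema.
Any other superkey contains one of these as a subset, so there are no further candidate keys.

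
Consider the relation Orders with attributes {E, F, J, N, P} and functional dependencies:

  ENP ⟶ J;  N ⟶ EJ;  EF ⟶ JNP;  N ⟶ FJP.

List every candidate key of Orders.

{N}⁺: N→EJ adds E, J; N→FJP adds F, P → {E, F, J, N, P}.
{E, F}⁺: EF→JNP adds J, N, P → {E, F, J, N, P}. Minimal: {F}⁺ = {F}; {E}⁺ = {E} — none reach the full schema.

{N}; {E, F}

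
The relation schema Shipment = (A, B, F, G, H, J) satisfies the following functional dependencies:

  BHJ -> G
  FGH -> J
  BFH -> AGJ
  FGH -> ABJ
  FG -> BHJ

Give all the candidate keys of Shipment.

(F, G), (B, F, H)

Attribute F never appears on the right-hand side of any dependency, so F must belong to every candidate key.
{F}⁺ = {F}, which is not all of the schema, so we must add further attributes.
{F, G}⁺: FG→BHJ adds B, H, J; BFH→AGJ adds A → {A, B, F, G, H, J}. Minimal: {G}⁺ = {G}; {F}⁺ = {F} — none reach the full schema.
{B, F, H}⁺: BFH→AGJ adds A, G, J → {A, B, F, G, H, J}. Minimal: {F, H}⁺ = {F, H}; {B, H}⁺ = {B, H}; {B, F}⁺ = {B, F} — none reach the full schema.
Any other superkey contains one of these as a subset, so there are no further candidate keys.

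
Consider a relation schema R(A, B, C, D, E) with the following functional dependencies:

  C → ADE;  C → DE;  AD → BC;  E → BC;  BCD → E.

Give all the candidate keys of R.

{C}⁺: C→ADE adds A, D, E; AD→BC adds B → {A, B, C, D, E}.
{E}⁺: E→BC adds B, C; C→ADE adds A, D → {A, B, C, D, E}.
{A, D}⁺: AD→BC adds B, C; BCD→E adds E → {A, B, C, D, E}. Minimal: {D}⁺ = {D}; {A}⁺ = {A} — none reach the full schema.
Any other superkey contains one of these as a subset, so there are no further candidate keys.

{C}, {E}, {A, D}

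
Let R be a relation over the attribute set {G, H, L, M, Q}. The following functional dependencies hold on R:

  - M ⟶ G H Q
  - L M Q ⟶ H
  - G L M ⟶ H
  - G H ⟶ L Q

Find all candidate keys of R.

(M)

Attribute M never appears on the right-hand side of any dependency, so M must belong to every candidate key.
{M}⁺ = {G, H, L, M, Q}, which is all of the schema, so {M} is the only candidate key.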